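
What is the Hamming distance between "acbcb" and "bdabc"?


Comparing "acbcb" and "bdabc" position by position:
  Position 0: 'a' vs 'b' => differ
  Position 1: 'c' vs 'd' => differ
  Position 2: 'b' vs 'a' => differ
  Position 3: 'c' vs 'b' => differ
  Position 4: 'b' vs 'c' => differ
Total differences (Hamming distance): 5

5


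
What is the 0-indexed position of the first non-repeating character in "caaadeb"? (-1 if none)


Input: caaadeb
Character frequencies:
  'a': 3
  'b': 1
  'c': 1
  'd': 1
  'e': 1
Scanning left to right for freq == 1:
  Position 0 ('c'): unique! => answer = 0

0


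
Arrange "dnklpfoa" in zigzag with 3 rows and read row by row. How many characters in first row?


Zigzag "dnklpfoa" into 3 rows:
Placing characters:
  'd' => row 0
  'n' => row 1
  'k' => row 2
  'l' => row 1
  'p' => row 0
  'f' => row 1
  'o' => row 2
  'a' => row 1
Rows:
  Row 0: "dp"
  Row 1: "nlfa"
  Row 2: "ko"
First row length: 2

2


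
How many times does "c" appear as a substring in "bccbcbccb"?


Searching for "c" in "bccbcbccb"
Scanning each position:
  Position 0: "b" => no
  Position 1: "c" => MATCH
  Position 2: "c" => MATCH
  Position 3: "b" => no
  Position 4: "c" => MATCH
  Position 5: "b" => no
  Position 6: "c" => MATCH
  Position 7: "c" => MATCH
  Position 8: "b" => no
Total occurrences: 5

5


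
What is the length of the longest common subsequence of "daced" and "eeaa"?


LCS of "daced" and "eeaa"
DP table:
           e    e    a    a
      0    0    0    0    0
  d   0    0    0    0    0
  a   0    0    0    1    1
  c   0    0    0    1    1
  e   0    1    1    1    1
  d   0    1    1    1    1
LCS length = dp[5][4] = 1

1


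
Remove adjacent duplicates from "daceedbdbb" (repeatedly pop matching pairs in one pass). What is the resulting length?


Input: daceedbdbb
Stack-based adjacent duplicate removal:
  Read 'd': push. Stack: d
  Read 'a': push. Stack: da
  Read 'c': push. Stack: dac
  Read 'e': push. Stack: dace
  Read 'e': matches stack top 'e' => pop. Stack: dac
  Read 'd': push. Stack: dacd
  Read 'b': push. Stack: dacdb
  Read 'd': push. Stack: dacdbd
  Read 'b': push. Stack: dacdbdb
  Read 'b': matches stack top 'b' => pop. Stack: dacdbd
Final stack: "dacdbd" (length 6)

6


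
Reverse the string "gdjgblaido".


Input: gdjgblaido
Reading characters right to left:
  Position 9: 'o'
  Position 8: 'd'
  Position 7: 'i'
  Position 6: 'a'
  Position 5: 'l'
  Position 4: 'b'
  Position 3: 'g'
  Position 2: 'j'
  Position 1: 'd'
  Position 0: 'g'
Reversed: odialbgjdg

odialbgjdg


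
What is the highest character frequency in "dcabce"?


Input: dcabce
Character counts:
  'a': 1
  'b': 1
  'c': 2
  'd': 1
  'e': 1
Maximum frequency: 2

2


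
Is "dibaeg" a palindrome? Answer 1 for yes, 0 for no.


Input: dibaeg
Reversed: geabid
  Compare pos 0 ('d') with pos 5 ('g'): MISMATCH
  Compare pos 1 ('i') with pos 4 ('e'): MISMATCH
  Compare pos 2 ('b') with pos 3 ('a'): MISMATCH
Result: not a palindrome

0


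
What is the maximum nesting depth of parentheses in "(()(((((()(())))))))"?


Input: "(()(((((()(())))))))"
Tracking depth:
  Position 0 '(': depth becomes 1
  Position 1 '(': depth becomes 2
  Position 2 ')': depth becomes 1
  Position 3 '(': depth becomes 2
  Position 4 '(': depth becomes 3
  Position 5 '(': depth becomes 4
  Position 6 '(': depth becomes 5
  Position 7 '(': depth becomes 6
  Position 8 '(': depth becomes 7
  Position 9 ')': depth becomes 6
  Position 10 '(': depth becomes 7
  Position 11 '(': depth becomes 8
  Position 12 ')': depth becomes 7
  Position 13 ')': depth becomes 6
  Position 14 ')': depth becomes 5
  Position 15 ')': depth becomes 4
  Position 16 ')': depth becomes 3
  Position 17 ')': depth becomes 2
  Position 18 ')': depth becomes 1
  Position 19 ')': depth becomes 0
Maximum depth reached: 8

8


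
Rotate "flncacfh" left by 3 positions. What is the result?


Input: "flncacfh", rotate left by 3
First 3 characters: "fln"
Remaining characters: "cacfh"
Concatenate remaining + first: "cacfh" + "fln" = "cacfhfln"

cacfhfln


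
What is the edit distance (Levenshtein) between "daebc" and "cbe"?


Computing edit distance: "daebc" -> "cbe"
DP table:
           c    b    e
      0    1    2    3
  d   1    1    2    3
  a   2    2    2    3
  e   3    3    3    2
  b   4    4    3    3
  c   5    4    4    4
Edit distance = dp[5][3] = 4

4


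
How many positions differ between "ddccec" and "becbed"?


Comparing "ddccec" and "becbed" position by position:
  Position 0: 'd' vs 'b' => DIFFER
  Position 1: 'd' vs 'e' => DIFFER
  Position 2: 'c' vs 'c' => same
  Position 3: 'c' vs 'b' => DIFFER
  Position 4: 'e' vs 'e' => same
  Position 5: 'c' vs 'd' => DIFFER
Positions that differ: 4

4


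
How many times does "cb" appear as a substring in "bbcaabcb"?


Searching for "cb" in "bbcaabcb"
Scanning each position:
  Position 0: "bb" => no
  Position 1: "bc" => no
  Position 2: "ca" => no
  Position 3: "aa" => no
  Position 4: "ab" => no
  Position 5: "bc" => no
  Position 6: "cb" => MATCH
Total occurrences: 1

1


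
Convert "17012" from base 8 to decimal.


Input: "17012" in base 8
Positional expansion:
  Digit '1' (value 1) x 8^4 = 4096
  Digit '7' (value 7) x 8^3 = 3584
  Digit '0' (value 0) x 8^2 = 0
  Digit '1' (value 1) x 8^1 = 8
  Digit '2' (value 2) x 8^0 = 2
Sum = 7690

7690


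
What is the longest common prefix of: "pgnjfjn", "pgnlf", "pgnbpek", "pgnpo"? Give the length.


Words: pgnjfjn, pgnlf, pgnbpek, pgnpo
  Position 0: all 'p' => match
  Position 1: all 'g' => match
  Position 2: all 'n' => match
  Position 3: ('j', 'l', 'b', 'p') => mismatch, stop
LCP = "pgn" (length 3)

3


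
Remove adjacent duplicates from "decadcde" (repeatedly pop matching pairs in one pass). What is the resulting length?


Input: decadcde
Stack-based adjacent duplicate removal:
  Read 'd': push. Stack: d
  Read 'e': push. Stack: de
  Read 'c': push. Stack: dec
  Read 'a': push. Stack: deca
  Read 'd': push. Stack: decad
  Read 'c': push. Stack: decadc
  Read 'd': push. Stack: decadcd
  Read 'e': push. Stack: decadcde
Final stack: "decadcde" (length 8)

8


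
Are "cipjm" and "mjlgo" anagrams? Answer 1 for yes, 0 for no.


Strings: "cipjm", "mjlgo"
Sorted first:  cijmp
Sorted second: gjlmo
Differ at position 0: 'c' vs 'g' => not anagrams

0


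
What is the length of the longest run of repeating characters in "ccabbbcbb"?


Input: "ccabbbcbb"
Scanning for longest run:
  Position 1 ('c'): continues run of 'c', length=2
  Position 2 ('a'): new char, reset run to 1
  Position 3 ('b'): new char, reset run to 1
  Position 4 ('b'): continues run of 'b', length=2
  Position 5 ('b'): continues run of 'b', length=3
  Position 6 ('c'): new char, reset run to 1
  Position 7 ('b'): new char, reset run to 1
  Position 8 ('b'): continues run of 'b', length=2
Longest run: 'b' with length 3

3


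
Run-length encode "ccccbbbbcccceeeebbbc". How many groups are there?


Input: ccccbbbbcccceeeebbbc
Scanning for consecutive runs:
  Group 1: 'c' x 4 (positions 0-3)
  Group 2: 'b' x 4 (positions 4-7)
  Group 3: 'c' x 4 (positions 8-11)
  Group 4: 'e' x 4 (positions 12-15)
  Group 5: 'b' x 3 (positions 16-18)
  Group 6: 'c' x 1 (positions 19-19)
Total groups: 6

6


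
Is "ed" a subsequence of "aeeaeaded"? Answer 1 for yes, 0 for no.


Check if "ed" is a subsequence of "aeeaeaded"
Greedy scan:
  Position 0 ('a'): no match needed
  Position 1 ('e'): matches sub[0] = 'e'
  Position 2 ('e'): no match needed
  Position 3 ('a'): no match needed
  Position 4 ('e'): no match needed
  Position 5 ('a'): no match needed
  Position 6 ('d'): matches sub[1] = 'd'
  Position 7 ('e'): no match needed
  Position 8 ('d'): no match needed
All 2 characters matched => is a subsequence

1


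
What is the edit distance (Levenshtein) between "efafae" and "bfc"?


Computing edit distance: "efafae" -> "bfc"
DP table:
           b    f    c
      0    1    2    3
  e   1    1    2    3
  f   2    2    1    2
  a   3    3    2    2
  f   4    4    3    3
  a   5    5    4    4
  e   6    6    5    5
Edit distance = dp[6][3] = 5

5


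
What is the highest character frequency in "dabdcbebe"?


Input: dabdcbebe
Character counts:
  'a': 1
  'b': 3
  'c': 1
  'd': 2
  'e': 2
Maximum frequency: 3

3


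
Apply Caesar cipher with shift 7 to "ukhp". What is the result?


Caesar cipher: shift "ukhp" by 7
  'u' (pos 20) + 7 = pos 1 = 'b'
  'k' (pos 10) + 7 = pos 17 = 'r'
  'h' (pos 7) + 7 = pos 14 = 'o'
  'p' (pos 15) + 7 = pos 22 = 'w'
Result: brow

brow


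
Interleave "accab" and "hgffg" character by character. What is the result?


Interleaving "accab" and "hgffg":
  Position 0: 'a' from first, 'h' from second => "ah"
  Position 1: 'c' from first, 'g' from second => "cg"
  Position 2: 'c' from first, 'f' from second => "cf"
  Position 3: 'a' from first, 'f' from second => "af"
  Position 4: 'b' from first, 'g' from second => "bg"
Result: ahcgcfafbg

ahcgcfafbg


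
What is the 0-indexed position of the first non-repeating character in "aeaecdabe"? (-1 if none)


Input: aeaecdabe
Character frequencies:
  'a': 3
  'b': 1
  'c': 1
  'd': 1
  'e': 3
Scanning left to right for freq == 1:
  Position 0 ('a'): freq=3, skip
  Position 1 ('e'): freq=3, skip
  Position 2 ('a'): freq=3, skip
  Position 3 ('e'): freq=3, skip
  Position 4 ('c'): unique! => answer = 4

4


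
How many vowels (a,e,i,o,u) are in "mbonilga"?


Input: mbonilga
Checking each character:
  'm' at position 0: consonant
  'b' at position 1: consonant
  'o' at position 2: vowel (running total: 1)
  'n' at position 3: consonant
  'i' at position 4: vowel (running total: 2)
  'l' at position 5: consonant
  'g' at position 6: consonant
  'a' at position 7: vowel (running total: 3)
Total vowels: 3

3


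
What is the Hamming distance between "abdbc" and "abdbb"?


Comparing "abdbc" and "abdbb" position by position:
  Position 0: 'a' vs 'a' => same
  Position 1: 'b' vs 'b' => same
  Position 2: 'd' vs 'd' => same
  Position 3: 'b' vs 'b' => same
  Position 4: 'c' vs 'b' => differ
Total differences (Hamming distance): 1

1


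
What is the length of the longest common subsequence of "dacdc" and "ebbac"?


LCS of "dacdc" and "ebbac"
DP table:
           e    b    b    a    c
      0    0    0    0    0    0
  d   0    0    0    0    0    0
  a   0    0    0    0    1    1
  c   0    0    0    0    1    2
  d   0    0    0    0    1    2
  c   0    0    0    0    1    2
LCS length = dp[5][5] = 2

2


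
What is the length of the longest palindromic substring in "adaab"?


Input: "adaab"
Checking substrings for palindromes:
  [0:3] "ada" (len 3) => palindrome
  [2:4] "aa" (len 2) => palindrome
Longest palindromic substring: "ada" with length 3

3


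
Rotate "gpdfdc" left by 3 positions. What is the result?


Input: "gpdfdc", rotate left by 3
First 3 characters: "gpd"
Remaining characters: "fdc"
Concatenate remaining + first: "fdc" + "gpd" = "fdcgpd"

fdcgpd


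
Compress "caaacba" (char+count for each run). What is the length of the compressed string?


Input: caaacba
Runs:
  'c' x 1 => "c1"
  'a' x 3 => "a3"
  'c' x 1 => "c1"
  'b' x 1 => "b1"
  'a' x 1 => "a1"
Compressed: "c1a3c1b1a1"
Compressed length: 10

10


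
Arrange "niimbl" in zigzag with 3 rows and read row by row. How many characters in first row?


Zigzag "niimbl" into 3 rows:
Placing characters:
  'n' => row 0
  'i' => row 1
  'i' => row 2
  'm' => row 1
  'b' => row 0
  'l' => row 1
Rows:
  Row 0: "nb"
  Row 1: "iml"
  Row 2: "i"
First row length: 2

2


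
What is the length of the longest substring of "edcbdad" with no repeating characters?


Input: "edcbdad"
Sliding window (track last position of each char):
  Position 0 ('e'): window [0,0] length 1 -- new best
  Position 1 ('d'): window [0,1] length 2 -- new best
  Position 2 ('c'): window [0,2] length 3 -- new best
  Position 3 ('b'): window [0,3] length 4 -- new best
  Position 4 ('d'): repeat (last at 1), move window start to 2
  Position 4 ('d'): window [2,4] length 3
  Position 5 ('a'): window [2,5] length 4
  Position 6 ('d'): repeat (last at 4), move window start to 5
  Position 6 ('d'): window [5,6] length 2
Longest substring with no repeats: "edcb" with length 4

4


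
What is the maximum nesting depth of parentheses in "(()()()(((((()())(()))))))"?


Input: "(()()()(((((()())(()))))))"
Tracking depth:
  Position 0 '(': depth becomes 1
  Position 1 '(': depth becomes 2
  Position 2 ')': depth becomes 1
  Position 3 '(': depth becomes 2
  Position 4 ')': depth becomes 1
  Position 5 '(': depth becomes 2
  Position 6 ')': depth becomes 1
  Position 7 '(': depth becomes 2
  Position 8 '(': depth becomes 3
  Position 9 '(': depth becomes 4
  Position 10 '(': depth becomes 5
  Position 11 '(': depth becomes 6
  Position 12 '(': depth becomes 7
  Position 13 ')': depth becomes 6
  Position 14 '(': depth becomes 7
  Position 15 ')': depth becomes 6
  Position 16 ')': depth becomes 5
  Position 17 '(': depth becomes 6
  Position 18 '(': depth becomes 7
  Position 19 ')': depth becomes 6
  Position 20 ')': depth becomes 5
  Position 21 ')': depth becomes 4
  Position 22 ')': depth becomes 3
  Position 23 ')': depth becomes 2
  Position 24 ')': depth becomes 1
  Position 25 ')': depth becomes 0
Maximum depth reached: 7

7


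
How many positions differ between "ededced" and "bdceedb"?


Comparing "ededced" and "bdceedb" position by position:
  Position 0: 'e' vs 'b' => DIFFER
  Position 1: 'd' vs 'd' => same
  Position 2: 'e' vs 'c' => DIFFER
  Position 3: 'd' vs 'e' => DIFFER
  Position 4: 'c' vs 'e' => DIFFER
  Position 5: 'e' vs 'd' => DIFFER
  Position 6: 'd' vs 'b' => DIFFER
Positions that differ: 6

6


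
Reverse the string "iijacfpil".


Input: iijacfpil
Reading characters right to left:
  Position 8: 'l'
  Position 7: 'i'
  Position 6: 'p'
  Position 5: 'f'
  Position 4: 'c'
  Position 3: 'a'
  Position 2: 'j'
  Position 1: 'i'
  Position 0: 'i'
Reversed: lipfcajii

lipfcajii


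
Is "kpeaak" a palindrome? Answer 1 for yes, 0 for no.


Input: kpeaak
Reversed: kaaepk
  Compare pos 0 ('k') with pos 5 ('k'): match
  Compare pos 1 ('p') with pos 4 ('a'): MISMATCH
  Compare pos 2 ('e') with pos 3 ('a'): MISMATCH
Result: not a palindrome

0


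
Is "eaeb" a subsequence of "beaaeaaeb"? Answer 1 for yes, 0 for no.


Check if "eaeb" is a subsequence of "beaaeaaeb"
Greedy scan:
  Position 0 ('b'): no match needed
  Position 1 ('e'): matches sub[0] = 'e'
  Position 2 ('a'): matches sub[1] = 'a'
  Position 3 ('a'): no match needed
  Position 4 ('e'): matches sub[2] = 'e'
  Position 5 ('a'): no match needed
  Position 6 ('a'): no match needed
  Position 7 ('e'): no match needed
  Position 8 ('b'): matches sub[3] = 'b'
All 4 characters matched => is a subsequence

1


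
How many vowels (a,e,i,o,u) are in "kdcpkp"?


Input: kdcpkp
Checking each character:
  'k' at position 0: consonant
  'd' at position 1: consonant
  'c' at position 2: consonant
  'p' at position 3: consonant
  'k' at position 4: consonant
  'p' at position 5: consonant
Total vowels: 0

0


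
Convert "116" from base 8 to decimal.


Input: "116" in base 8
Positional expansion:
  Digit '1' (value 1) x 8^2 = 64
  Digit '1' (value 1) x 8^1 = 8
  Digit '6' (value 6) x 8^0 = 6
Sum = 78

78


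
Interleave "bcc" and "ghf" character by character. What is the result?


Interleaving "bcc" and "ghf":
  Position 0: 'b' from first, 'g' from second => "bg"
  Position 1: 'c' from first, 'h' from second => "ch"
  Position 2: 'c' from first, 'f' from second => "cf"
Result: bgchcf

bgchcf


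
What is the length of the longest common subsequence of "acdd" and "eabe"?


LCS of "acdd" and "eabe"
DP table:
           e    a    b    e
      0    0    0    0    0
  a   0    0    1    1    1
  c   0    0    1    1    1
  d   0    0    1    1    1
  d   0    0    1    1    1
LCS length = dp[4][4] = 1

1


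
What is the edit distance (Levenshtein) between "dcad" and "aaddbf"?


Computing edit distance: "dcad" -> "aaddbf"
DP table:
           a    a    d    d    b    f
      0    1    2    3    4    5    6
  d   1    1    2    2    3    4    5
  c   2    2    2    3    3    4    5
  a   3    2    2    3    4    4    5
  d   4    3    3    2    3    4    5
Edit distance = dp[4][6] = 5

5


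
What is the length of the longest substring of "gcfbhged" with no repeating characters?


Input: "gcfbhged"
Sliding window (track last position of each char):
  Position 0 ('g'): window [0,0] length 1 -- new best
  Position 1 ('c'): window [0,1] length 2 -- new best
  Position 2 ('f'): window [0,2] length 3 -- new best
  Position 3 ('b'): window [0,3] length 4 -- new best
  Position 4 ('h'): window [0,4] length 5 -- new best
  Position 5 ('g'): repeat (last at 0), move window start to 1
  Position 5 ('g'): window [1,5] length 5
  Position 6 ('e'): window [1,6] length 6 -- new best
  Position 7 ('d'): window [1,7] length 7 -- new best
Longest substring with no repeats: "cfbhged" with length 7

7


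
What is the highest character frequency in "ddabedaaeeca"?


Input: ddabedaaeeca
Character counts:
  'a': 4
  'b': 1
  'c': 1
  'd': 3
  'e': 3
Maximum frequency: 4

4


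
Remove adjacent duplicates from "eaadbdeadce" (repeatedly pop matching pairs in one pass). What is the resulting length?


Input: eaadbdeadce
Stack-based adjacent duplicate removal:
  Read 'e': push. Stack: e
  Read 'a': push. Stack: ea
  Read 'a': matches stack top 'a' => pop. Stack: e
  Read 'd': push. Stack: ed
  Read 'b': push. Stack: edb
  Read 'd': push. Stack: edbd
  Read 'e': push. Stack: edbde
  Read 'a': push. Stack: edbdea
  Read 'd': push. Stack: edbdead
  Read 'c': push. Stack: edbdeadc
  Read 'e': push. Stack: edbdeadce
Final stack: "edbdeadce" (length 9)

9


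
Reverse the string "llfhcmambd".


Input: llfhcmambd
Reading characters right to left:
  Position 9: 'd'
  Position 8: 'b'
  Position 7: 'm'
  Position 6: 'a'
  Position 5: 'm'
  Position 4: 'c'
  Position 3: 'h'
  Position 2: 'f'
  Position 1: 'l'
  Position 0: 'l'
Reversed: dbmamchfll

dbmamchfll


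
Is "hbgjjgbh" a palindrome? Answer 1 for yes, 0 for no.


Input: hbgjjgbh
Reversed: hbgjjgbh
  Compare pos 0 ('h') with pos 7 ('h'): match
  Compare pos 1 ('b') with pos 6 ('b'): match
  Compare pos 2 ('g') with pos 5 ('g'): match
  Compare pos 3 ('j') with pos 4 ('j'): match
Result: palindrome

1


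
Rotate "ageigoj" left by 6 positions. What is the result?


Input: "ageigoj", rotate left by 6
First 6 characters: "ageigo"
Remaining characters: "j"
Concatenate remaining + first: "j" + "ageigo" = "jageigo"

jageigo


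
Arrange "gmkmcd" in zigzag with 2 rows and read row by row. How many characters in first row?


Zigzag "gmkmcd" into 2 rows:
Placing characters:
  'g' => row 0
  'm' => row 1
  'k' => row 0
  'm' => row 1
  'c' => row 0
  'd' => row 1
Rows:
  Row 0: "gkc"
  Row 1: "mmd"
First row length: 3

3


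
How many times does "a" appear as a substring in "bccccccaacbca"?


Searching for "a" in "bccccccaacbca"
Scanning each position:
  Position 0: "b" => no
  Position 1: "c" => no
  Position 2: "c" => no
  Position 3: "c" => no
  Position 4: "c" => no
  Position 5: "c" => no
  Position 6: "c" => no
  Position 7: "a" => MATCH
  Position 8: "a" => MATCH
  Position 9: "c" => no
  Position 10: "b" => no
  Position 11: "c" => no
  Position 12: "a" => MATCH
Total occurrences: 3

3


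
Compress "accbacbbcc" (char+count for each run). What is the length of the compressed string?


Input: accbacbbcc
Runs:
  'a' x 1 => "a1"
  'c' x 2 => "c2"
  'b' x 1 => "b1"
  'a' x 1 => "a1"
  'c' x 1 => "c1"
  'b' x 2 => "b2"
  'c' x 2 => "c2"
Compressed: "a1c2b1a1c1b2c2"
Compressed length: 14

14


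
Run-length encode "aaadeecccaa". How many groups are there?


Input: aaadeecccaa
Scanning for consecutive runs:
  Group 1: 'a' x 3 (positions 0-2)
  Group 2: 'd' x 1 (positions 3-3)
  Group 3: 'e' x 2 (positions 4-5)
  Group 4: 'c' x 3 (positions 6-8)
  Group 5: 'a' x 2 (positions 9-10)
Total groups: 5

5


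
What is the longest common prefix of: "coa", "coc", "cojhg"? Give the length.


Words: coa, coc, cojhg
  Position 0: all 'c' => match
  Position 1: all 'o' => match
  Position 2: ('a', 'c', 'j') => mismatch, stop
LCP = "co" (length 2)

2


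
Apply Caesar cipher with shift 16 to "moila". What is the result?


Caesar cipher: shift "moila" by 16
  'm' (pos 12) + 16 = pos 2 = 'c'
  'o' (pos 14) + 16 = pos 4 = 'e'
  'i' (pos 8) + 16 = pos 24 = 'y'
  'l' (pos 11) + 16 = pos 1 = 'b'
  'a' (pos 0) + 16 = pos 16 = 'q'
Result: ceybq

ceybq


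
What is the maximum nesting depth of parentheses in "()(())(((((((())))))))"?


Input: "()(())(((((((())))))))"
Tracking depth:
  Position 0 '(': depth becomes 1
  Position 1 ')': depth becomes 0
  Position 2 '(': depth becomes 1
  Position 3 '(': depth becomes 2
  Position 4 ')': depth becomes 1
  Position 5 ')': depth becomes 0
  Position 6 '(': depth becomes 1
  Position 7 '(': depth becomes 2
  Position 8 '(': depth becomes 3
  Position 9 '(': depth becomes 4
  Position 10 '(': depth becomes 5
  Position 11 '(': depth becomes 6
  Position 12 '(': depth becomes 7
  Position 13 '(': depth becomes 8
  Position 14 ')': depth becomes 7
  Position 15 ')': depth becomes 6
  Position 16 ')': depth becomes 5
  Position 17 ')': depth becomes 4
  Position 18 ')': depth becomes 3
  Position 19 ')': depth becomes 2
  Position 20 ')': depth becomes 1
  Position 21 ')': depth becomes 0
Maximum depth reached: 8

8


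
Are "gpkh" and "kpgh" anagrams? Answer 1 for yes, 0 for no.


Strings: "gpkh", "kpgh"
Sorted first:  ghkp
Sorted second: ghkp
Sorted forms match => anagrams

1


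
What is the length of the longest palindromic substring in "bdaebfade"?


Input: "bdaebfade"
Checking substrings for palindromes:
  No multi-char palindromic substrings found
Longest palindromic substring: "b" with length 1

1


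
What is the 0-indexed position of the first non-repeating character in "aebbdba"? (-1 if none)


Input: aebbdba
Character frequencies:
  'a': 2
  'b': 3
  'd': 1
  'e': 1
Scanning left to right for freq == 1:
  Position 0 ('a'): freq=2, skip
  Position 1 ('e'): unique! => answer = 1

1


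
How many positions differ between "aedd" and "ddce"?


Comparing "aedd" and "ddce" position by position:
  Position 0: 'a' vs 'd' => DIFFER
  Position 1: 'e' vs 'd' => DIFFER
  Position 2: 'd' vs 'c' => DIFFER
  Position 3: 'd' vs 'e' => DIFFER
Positions that differ: 4

4


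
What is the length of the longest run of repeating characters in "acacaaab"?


Input: "acacaaab"
Scanning for longest run:
  Position 1 ('c'): new char, reset run to 1
  Position 2 ('a'): new char, reset run to 1
  Position 3 ('c'): new char, reset run to 1
  Position 4 ('a'): new char, reset run to 1
  Position 5 ('a'): continues run of 'a', length=2
  Position 6 ('a'): continues run of 'a', length=3
  Position 7 ('b'): new char, reset run to 1
Longest run: 'a' with length 3

3


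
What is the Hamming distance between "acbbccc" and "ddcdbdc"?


Comparing "acbbccc" and "ddcdbdc" position by position:
  Position 0: 'a' vs 'd' => differ
  Position 1: 'c' vs 'd' => differ
  Position 2: 'b' vs 'c' => differ
  Position 3: 'b' vs 'd' => differ
  Position 4: 'c' vs 'b' => differ
  Position 5: 'c' vs 'd' => differ
  Position 6: 'c' vs 'c' => same
Total differences (Hamming distance): 6

6


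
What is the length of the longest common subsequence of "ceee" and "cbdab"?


LCS of "ceee" and "cbdab"
DP table:
           c    b    d    a    b
      0    0    0    0    0    0
  c   0    1    1    1    1    1
  e   0    1    1    1    1    1
  e   0    1    1    1    1    1
  e   0    1    1    1    1    1
LCS length = dp[4][5] = 1

1


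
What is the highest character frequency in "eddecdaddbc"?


Input: eddecdaddbc
Character counts:
  'a': 1
  'b': 1
  'c': 2
  'd': 5
  'e': 2
Maximum frequency: 5

5


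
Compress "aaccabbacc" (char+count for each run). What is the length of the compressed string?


Input: aaccabbacc
Runs:
  'a' x 2 => "a2"
  'c' x 2 => "c2"
  'a' x 1 => "a1"
  'b' x 2 => "b2"
  'a' x 1 => "a1"
  'c' x 2 => "c2"
Compressed: "a2c2a1b2a1c2"
Compressed length: 12

12


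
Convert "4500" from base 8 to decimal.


Input: "4500" in base 8
Positional expansion:
  Digit '4' (value 4) x 8^3 = 2048
  Digit '5' (value 5) x 8^2 = 320
  Digit '0' (value 0) x 8^1 = 0
  Digit '0' (value 0) x 8^0 = 0
Sum = 2368

2368


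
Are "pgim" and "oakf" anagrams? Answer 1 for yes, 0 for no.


Strings: "pgim", "oakf"
Sorted first:  gimp
Sorted second: afko
Differ at position 0: 'g' vs 'a' => not anagrams

0


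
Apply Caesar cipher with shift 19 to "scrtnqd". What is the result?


Caesar cipher: shift "scrtnqd" by 19
  's' (pos 18) + 19 = pos 11 = 'l'
  'c' (pos 2) + 19 = pos 21 = 'v'
  'r' (pos 17) + 19 = pos 10 = 'k'
  't' (pos 19) + 19 = pos 12 = 'm'
  'n' (pos 13) + 19 = pos 6 = 'g'
  'q' (pos 16) + 19 = pos 9 = 'j'
  'd' (pos 3) + 19 = pos 22 = 'w'
Result: lvkmgjw

lvkmgjw


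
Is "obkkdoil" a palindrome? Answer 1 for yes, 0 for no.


Input: obkkdoil
Reversed: liodkkbo
  Compare pos 0 ('o') with pos 7 ('l'): MISMATCH
  Compare pos 1 ('b') with pos 6 ('i'): MISMATCH
  Compare pos 2 ('k') with pos 5 ('o'): MISMATCH
  Compare pos 3 ('k') with pos 4 ('d'): MISMATCH
Result: not a palindrome

0


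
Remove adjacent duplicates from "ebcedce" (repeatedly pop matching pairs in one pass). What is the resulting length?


Input: ebcedce
Stack-based adjacent duplicate removal:
  Read 'e': push. Stack: e
  Read 'b': push. Stack: eb
  Read 'c': push. Stack: ebc
  Read 'e': push. Stack: ebce
  Read 'd': push. Stack: ebced
  Read 'c': push. Stack: ebcedc
  Read 'e': push. Stack: ebcedce
Final stack: "ebcedce" (length 7)

7


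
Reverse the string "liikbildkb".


Input: liikbildkb
Reading characters right to left:
  Position 9: 'b'
  Position 8: 'k'
  Position 7: 'd'
  Position 6: 'l'
  Position 5: 'i'
  Position 4: 'b'
  Position 3: 'k'
  Position 2: 'i'
  Position 1: 'i'
  Position 0: 'l'
Reversed: bkdlibkiil

bkdlibkiil


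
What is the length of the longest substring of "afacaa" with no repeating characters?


Input: "afacaa"
Sliding window (track last position of each char):
  Position 0 ('a'): window [0,0] length 1 -- new best
  Position 1 ('f'): window [0,1] length 2 -- new best
  Position 2 ('a'): repeat (last at 0), move window start to 1
  Position 2 ('a'): window [1,2] length 2
  Position 3 ('c'): window [1,3] length 3 -- new best
  Position 4 ('a'): repeat (last at 2), move window start to 3
  Position 4 ('a'): window [3,4] length 2
  Position 5 ('a'): repeat (last at 4), move window start to 5
  Position 5 ('a'): window [5,5] length 1
Longest substring with no repeats: "fac" with length 3

3


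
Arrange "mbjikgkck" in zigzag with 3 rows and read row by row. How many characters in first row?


Zigzag "mbjikgkck" into 3 rows:
Placing characters:
  'm' => row 0
  'b' => row 1
  'j' => row 2
  'i' => row 1
  'k' => row 0
  'g' => row 1
  'k' => row 2
  'c' => row 1
  'k' => row 0
Rows:
  Row 0: "mkk"
  Row 1: "bigc"
  Row 2: "jk"
First row length: 3

3


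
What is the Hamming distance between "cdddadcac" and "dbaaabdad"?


Comparing "cdddadcac" and "dbaaabdad" position by position:
  Position 0: 'c' vs 'd' => differ
  Position 1: 'd' vs 'b' => differ
  Position 2: 'd' vs 'a' => differ
  Position 3: 'd' vs 'a' => differ
  Position 4: 'a' vs 'a' => same
  Position 5: 'd' vs 'b' => differ
  Position 6: 'c' vs 'd' => differ
  Position 7: 'a' vs 'a' => same
  Position 8: 'c' vs 'd' => differ
Total differences (Hamming distance): 7

7


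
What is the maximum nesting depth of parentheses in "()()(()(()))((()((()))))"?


Input: "()()(()(()))((()((()))))"
Tracking depth:
  Position 0 '(': depth becomes 1
  Position 1 ')': depth becomes 0
  Position 2 '(': depth becomes 1
  Position 3 ')': depth becomes 0
  Position 4 '(': depth becomes 1
  Position 5 '(': depth becomes 2
  Position 6 ')': depth becomes 1
  Position 7 '(': depth becomes 2
  Position 8 '(': depth becomes 3
  Position 9 ')': depth becomes 2
  Position 10 ')': depth becomes 1
  Position 11 ')': depth becomes 0
  Position 12 '(': depth becomes 1
  Position 13 '(': depth becomes 2
  Position 14 '(': depth becomes 3
  Position 15 ')': depth becomes 2
  Position 16 '(': depth becomes 3
  Position 17 '(': depth becomes 4
  Position 18 '(': depth becomes 5
  Position 19 ')': depth becomes 4
  Position 20 ')': depth becomes 3
  Position 21 ')': depth becomes 2
  Position 22 ')': depth becomes 1
  Position 23 ')': depth becomes 0
Maximum depth reached: 5

5


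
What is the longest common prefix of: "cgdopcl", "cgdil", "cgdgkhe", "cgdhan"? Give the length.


Words: cgdopcl, cgdil, cgdgkhe, cgdhan
  Position 0: all 'c' => match
  Position 1: all 'g' => match
  Position 2: all 'd' => match
  Position 3: ('o', 'i', 'g', 'h') => mismatch, stop
LCP = "cgd" (length 3)

3


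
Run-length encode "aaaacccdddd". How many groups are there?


Input: aaaacccdddd
Scanning for consecutive runs:
  Group 1: 'a' x 4 (positions 0-3)
  Group 2: 'c' x 3 (positions 4-6)
  Group 3: 'd' x 4 (positions 7-10)
Total groups: 3

3


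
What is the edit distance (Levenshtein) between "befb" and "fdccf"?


Computing edit distance: "befb" -> "fdccf"
DP table:
           f    d    c    c    f
      0    1    2    3    4    5
  b   1    1    2    3    4    5
  e   2    2    2    3    4    5
  f   3    2    3    3    4    4
  b   4    3    3    4    4    5
Edit distance = dp[4][5] = 5

5


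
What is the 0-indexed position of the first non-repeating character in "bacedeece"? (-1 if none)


Input: bacedeece
Character frequencies:
  'a': 1
  'b': 1
  'c': 2
  'd': 1
  'e': 4
Scanning left to right for freq == 1:
  Position 0 ('b'): unique! => answer = 0

0


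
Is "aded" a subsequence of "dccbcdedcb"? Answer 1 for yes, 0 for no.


Check if "aded" is a subsequence of "dccbcdedcb"
Greedy scan:
  Position 0 ('d'): no match needed
  Position 1 ('c'): no match needed
  Position 2 ('c'): no match needed
  Position 3 ('b'): no match needed
  Position 4 ('c'): no match needed
  Position 5 ('d'): no match needed
  Position 6 ('e'): no match needed
  Position 7 ('d'): no match needed
  Position 8 ('c'): no match needed
  Position 9 ('b'): no match needed
Only matched 0/4 characters => not a subsequence

0


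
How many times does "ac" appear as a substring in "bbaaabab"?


Searching for "ac" in "bbaaabab"
Scanning each position:
  Position 0: "bb" => no
  Position 1: "ba" => no
  Position 2: "aa" => no
  Position 3: "aa" => no
  Position 4: "ab" => no
  Position 5: "ba" => no
  Position 6: "ab" => no
Total occurrences: 0

0


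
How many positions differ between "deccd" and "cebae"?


Comparing "deccd" and "cebae" position by position:
  Position 0: 'd' vs 'c' => DIFFER
  Position 1: 'e' vs 'e' => same
  Position 2: 'c' vs 'b' => DIFFER
  Position 3: 'c' vs 'a' => DIFFER
  Position 4: 'd' vs 'e' => DIFFER
Positions that differ: 4

4


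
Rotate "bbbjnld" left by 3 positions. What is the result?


Input: "bbbjnld", rotate left by 3
First 3 characters: "bbb"
Remaining characters: "jnld"
Concatenate remaining + first: "jnld" + "bbb" = "jnldbbb"

jnldbbb


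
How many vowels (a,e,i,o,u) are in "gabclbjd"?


Input: gabclbjd
Checking each character:
  'g' at position 0: consonant
  'a' at position 1: vowel (running total: 1)
  'b' at position 2: consonant
  'c' at position 3: consonant
  'l' at position 4: consonant
  'b' at position 5: consonant
  'j' at position 6: consonant
  'd' at position 7: consonant
Total vowels: 1

1


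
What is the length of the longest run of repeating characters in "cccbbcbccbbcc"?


Input: "cccbbcbccbbcc"
Scanning for longest run:
  Position 1 ('c'): continues run of 'c', length=2
  Position 2 ('c'): continues run of 'c', length=3
  Position 3 ('b'): new char, reset run to 1
  Position 4 ('b'): continues run of 'b', length=2
  Position 5 ('c'): new char, reset run to 1
  Position 6 ('b'): new char, reset run to 1
  Position 7 ('c'): new char, reset run to 1
  Position 8 ('c'): continues run of 'c', length=2
  Position 9 ('b'): new char, reset run to 1
  Position 10 ('b'): continues run of 'b', length=2
  Position 11 ('c'): new char, reset run to 1
  Position 12 ('c'): continues run of 'c', length=2
Longest run: 'c' with length 3

3


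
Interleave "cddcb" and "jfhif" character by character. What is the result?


Interleaving "cddcb" and "jfhif":
  Position 0: 'c' from first, 'j' from second => "cj"
  Position 1: 'd' from first, 'f' from second => "df"
  Position 2: 'd' from first, 'h' from second => "dh"
  Position 3: 'c' from first, 'i' from second => "ci"
  Position 4: 'b' from first, 'f' from second => "bf"
Result: cjdfdhcibf

cjdfdhcibf


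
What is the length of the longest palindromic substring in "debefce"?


Input: "debefce"
Checking substrings for palindromes:
  [1:4] "ebe" (len 3) => palindrome
Longest palindromic substring: "ebe" with length 3

3


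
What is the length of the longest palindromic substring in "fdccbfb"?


Input: "fdccbfb"
Checking substrings for palindromes:
  [4:7] "bfb" (len 3) => palindrome
  [2:4] "cc" (len 2) => palindrome
Longest palindromic substring: "bfb" with length 3

3


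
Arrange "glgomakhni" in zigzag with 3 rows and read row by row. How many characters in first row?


Zigzag "glgomakhni" into 3 rows:
Placing characters:
  'g' => row 0
  'l' => row 1
  'g' => row 2
  'o' => row 1
  'm' => row 0
  'a' => row 1
  'k' => row 2
  'h' => row 1
  'n' => row 0
  'i' => row 1
Rows:
  Row 0: "gmn"
  Row 1: "loahi"
  Row 2: "gk"
First row length: 3

3


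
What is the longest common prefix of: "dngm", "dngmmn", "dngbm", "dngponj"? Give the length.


Words: dngm, dngmmn, dngbm, dngponj
  Position 0: all 'd' => match
  Position 1: all 'n' => match
  Position 2: all 'g' => match
  Position 3: ('m', 'm', 'b', 'p') => mismatch, stop
LCP = "dng" (length 3)

3


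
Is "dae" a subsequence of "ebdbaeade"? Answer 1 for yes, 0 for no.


Check if "dae" is a subsequence of "ebdbaeade"
Greedy scan:
  Position 0 ('e'): no match needed
  Position 1 ('b'): no match needed
  Position 2 ('d'): matches sub[0] = 'd'
  Position 3 ('b'): no match needed
  Position 4 ('a'): matches sub[1] = 'a'
  Position 5 ('e'): matches sub[2] = 'e'
  Position 6 ('a'): no match needed
  Position 7 ('d'): no match needed
  Position 8 ('e'): no match needed
All 3 characters matched => is a subsequence

1


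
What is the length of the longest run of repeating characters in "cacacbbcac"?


Input: "cacacbbcac"
Scanning for longest run:
  Position 1 ('a'): new char, reset run to 1
  Position 2 ('c'): new char, reset run to 1
  Position 3 ('a'): new char, reset run to 1
  Position 4 ('c'): new char, reset run to 1
  Position 5 ('b'): new char, reset run to 1
  Position 6 ('b'): continues run of 'b', length=2
  Position 7 ('c'): new char, reset run to 1
  Position 8 ('a'): new char, reset run to 1
  Position 9 ('c'): new char, reset run to 1
Longest run: 'b' with length 2

2


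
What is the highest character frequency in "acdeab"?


Input: acdeab
Character counts:
  'a': 2
  'b': 1
  'c': 1
  'd': 1
  'e': 1
Maximum frequency: 2

2


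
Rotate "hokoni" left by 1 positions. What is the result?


Input: "hokoni", rotate left by 1
First 1 characters: "h"
Remaining characters: "okoni"
Concatenate remaining + first: "okoni" + "h" = "okonih"

okonih


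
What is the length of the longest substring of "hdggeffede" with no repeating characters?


Input: "hdggeffede"
Sliding window (track last position of each char):
  Position 0 ('h'): window [0,0] length 1 -- new best
  Position 1 ('d'): window [0,1] length 2 -- new best
  Position 2 ('g'): window [0,2] length 3 -- new best
  Position 3 ('g'): repeat (last at 2), move window start to 3
  Position 3 ('g'): window [3,3] length 1
  Position 4 ('e'): window [3,4] length 2
  Position 5 ('f'): window [3,5] length 3
  Position 6 ('f'): repeat (last at 5), move window start to 6
  Position 6 ('f'): window [6,6] length 1
  Position 7 ('e'): window [6,7] length 2
  Position 8 ('d'): window [6,8] length 3
  Position 9 ('e'): repeat (last at 7), move window start to 8
  Position 9 ('e'): window [8,9] length 2
Longest substring with no repeats: "hdg" with length 3

3


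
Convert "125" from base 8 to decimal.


Input: "125" in base 8
Positional expansion:
  Digit '1' (value 1) x 8^2 = 64
  Digit '2' (value 2) x 8^1 = 16
  Digit '5' (value 5) x 8^0 = 5
Sum = 85

85


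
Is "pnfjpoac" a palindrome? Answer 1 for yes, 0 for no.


Input: pnfjpoac
Reversed: caopjfnp
  Compare pos 0 ('p') with pos 7 ('c'): MISMATCH
  Compare pos 1 ('n') with pos 6 ('a'): MISMATCH
  Compare pos 2 ('f') with pos 5 ('o'): MISMATCH
  Compare pos 3 ('j') with pos 4 ('p'): MISMATCH
Result: not a palindrome

0


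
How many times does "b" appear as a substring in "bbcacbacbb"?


Searching for "b" in "bbcacbacbb"
Scanning each position:
  Position 0: "b" => MATCH
  Position 1: "b" => MATCH
  Position 2: "c" => no
  Position 3: "a" => no
  Position 4: "c" => no
  Position 5: "b" => MATCH
  Position 6: "a" => no
  Position 7: "c" => no
  Position 8: "b" => MATCH
  Position 9: "b" => MATCH
Total occurrences: 5

5


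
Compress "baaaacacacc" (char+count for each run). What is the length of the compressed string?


Input: baaaacacacc
Runs:
  'b' x 1 => "b1"
  'a' x 4 => "a4"
  'c' x 1 => "c1"
  'a' x 1 => "a1"
  'c' x 1 => "c1"
  'a' x 1 => "a1"
  'c' x 2 => "c2"
Compressed: "b1a4c1a1c1a1c2"
Compressed length: 14

14


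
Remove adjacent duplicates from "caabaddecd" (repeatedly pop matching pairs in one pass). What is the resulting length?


Input: caabaddecd
Stack-based adjacent duplicate removal:
  Read 'c': push. Stack: c
  Read 'a': push. Stack: ca
  Read 'a': matches stack top 'a' => pop. Stack: c
  Read 'b': push. Stack: cb
  Read 'a': push. Stack: cba
  Read 'd': push. Stack: cbad
  Read 'd': matches stack top 'd' => pop. Stack: cba
  Read 'e': push. Stack: cbae
  Read 'c': push. Stack: cbaec
  Read 'd': push. Stack: cbaecd
Final stack: "cbaecd" (length 6)

6


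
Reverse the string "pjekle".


Input: pjekle
Reading characters right to left:
  Position 5: 'e'
  Position 4: 'l'
  Position 3: 'k'
  Position 2: 'e'
  Position 1: 'j'
  Position 0: 'p'
Reversed: elkejp

elkejp


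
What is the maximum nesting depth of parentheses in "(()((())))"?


Input: "(()((())))"
Tracking depth:
  Position 0 '(': depth becomes 1
  Position 1 '(': depth becomes 2
  Position 2 ')': depth becomes 1
  Position 3 '(': depth becomes 2
  Position 4 '(': depth becomes 3
  Position 5 '(': depth becomes 4
  Position 6 ')': depth becomes 3
  Position 7 ')': depth becomes 2
  Position 8 ')': depth becomes 1
  Position 9 ')': depth becomes 0
Maximum depth reached: 4

4


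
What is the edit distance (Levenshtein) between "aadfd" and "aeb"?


Computing edit distance: "aadfd" -> "aeb"
DP table:
           a    e    b
      0    1    2    3
  a   1    0    1    2
  a   2    1    1    2
  d   3    2    2    2
  f   4    3    3    3
  d   5    4    4    4
Edit distance = dp[5][3] = 4

4


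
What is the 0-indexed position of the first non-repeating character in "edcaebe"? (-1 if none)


Input: edcaebe
Character frequencies:
  'a': 1
  'b': 1
  'c': 1
  'd': 1
  'e': 3
Scanning left to right for freq == 1:
  Position 0 ('e'): freq=3, skip
  Position 1 ('d'): unique! => answer = 1

1


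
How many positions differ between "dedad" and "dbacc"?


Comparing "dedad" and "dbacc" position by position:
  Position 0: 'd' vs 'd' => same
  Position 1: 'e' vs 'b' => DIFFER
  Position 2: 'd' vs 'a' => DIFFER
  Position 3: 'a' vs 'c' => DIFFER
  Position 4: 'd' vs 'c' => DIFFER
Positions that differ: 4

4


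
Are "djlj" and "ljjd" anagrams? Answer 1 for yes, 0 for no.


Strings: "djlj", "ljjd"
Sorted first:  djjl
Sorted second: djjl
Sorted forms match => anagrams

1
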